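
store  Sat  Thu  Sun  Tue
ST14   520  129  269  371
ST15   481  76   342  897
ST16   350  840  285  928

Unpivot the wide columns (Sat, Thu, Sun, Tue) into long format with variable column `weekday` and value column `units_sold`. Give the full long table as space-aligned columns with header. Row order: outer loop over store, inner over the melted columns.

Each (store, column) pair becomes one row: 3 × 4 = 12 rows.
For example, (ST14, Sat) → units_sold=520.

store  weekday  units_sold
ST14   Sat      520       
ST14   Thu      129       
ST14   Sun      269       
ST14   Tue      371       
ST15   Sat      481       
ST15   Thu      76        
ST15   Sun      342       
ST15   Tue      897       
ST16   Sat      350       
ST16   Thu      840       
ST16   Sun      285       
ST16   Tue      928       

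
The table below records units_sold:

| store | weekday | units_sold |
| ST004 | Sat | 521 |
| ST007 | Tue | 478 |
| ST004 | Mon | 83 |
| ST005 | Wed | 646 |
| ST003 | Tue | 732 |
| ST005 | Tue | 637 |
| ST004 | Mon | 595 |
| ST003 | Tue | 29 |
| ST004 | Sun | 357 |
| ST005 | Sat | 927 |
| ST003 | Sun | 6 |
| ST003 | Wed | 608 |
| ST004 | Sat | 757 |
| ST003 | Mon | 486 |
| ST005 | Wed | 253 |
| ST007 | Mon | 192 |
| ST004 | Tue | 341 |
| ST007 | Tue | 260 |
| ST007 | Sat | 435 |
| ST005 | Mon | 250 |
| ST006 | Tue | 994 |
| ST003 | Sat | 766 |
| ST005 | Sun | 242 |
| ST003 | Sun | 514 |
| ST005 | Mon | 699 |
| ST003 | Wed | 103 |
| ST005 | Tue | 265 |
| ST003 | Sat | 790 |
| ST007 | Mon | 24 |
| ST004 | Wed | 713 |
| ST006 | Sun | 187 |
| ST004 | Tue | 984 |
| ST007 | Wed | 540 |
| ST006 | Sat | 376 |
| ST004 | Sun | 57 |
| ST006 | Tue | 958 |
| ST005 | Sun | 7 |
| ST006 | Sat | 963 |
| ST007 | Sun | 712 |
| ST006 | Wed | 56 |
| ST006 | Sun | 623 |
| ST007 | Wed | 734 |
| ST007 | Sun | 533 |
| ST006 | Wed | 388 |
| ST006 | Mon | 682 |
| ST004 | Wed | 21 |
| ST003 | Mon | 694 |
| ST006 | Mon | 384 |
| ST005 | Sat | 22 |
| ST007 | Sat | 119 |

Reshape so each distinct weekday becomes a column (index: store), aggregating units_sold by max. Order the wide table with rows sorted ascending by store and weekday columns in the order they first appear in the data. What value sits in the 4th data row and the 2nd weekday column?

994

With rows sorted ascending by store, row 4 is store=ST006. weekday columns in first-appearance order: Sat, Tue, Mon, Wed, Sun; column 2 is Tue.
Long rows with store=ST006, weekday=Tue: max(994, 958) = 994.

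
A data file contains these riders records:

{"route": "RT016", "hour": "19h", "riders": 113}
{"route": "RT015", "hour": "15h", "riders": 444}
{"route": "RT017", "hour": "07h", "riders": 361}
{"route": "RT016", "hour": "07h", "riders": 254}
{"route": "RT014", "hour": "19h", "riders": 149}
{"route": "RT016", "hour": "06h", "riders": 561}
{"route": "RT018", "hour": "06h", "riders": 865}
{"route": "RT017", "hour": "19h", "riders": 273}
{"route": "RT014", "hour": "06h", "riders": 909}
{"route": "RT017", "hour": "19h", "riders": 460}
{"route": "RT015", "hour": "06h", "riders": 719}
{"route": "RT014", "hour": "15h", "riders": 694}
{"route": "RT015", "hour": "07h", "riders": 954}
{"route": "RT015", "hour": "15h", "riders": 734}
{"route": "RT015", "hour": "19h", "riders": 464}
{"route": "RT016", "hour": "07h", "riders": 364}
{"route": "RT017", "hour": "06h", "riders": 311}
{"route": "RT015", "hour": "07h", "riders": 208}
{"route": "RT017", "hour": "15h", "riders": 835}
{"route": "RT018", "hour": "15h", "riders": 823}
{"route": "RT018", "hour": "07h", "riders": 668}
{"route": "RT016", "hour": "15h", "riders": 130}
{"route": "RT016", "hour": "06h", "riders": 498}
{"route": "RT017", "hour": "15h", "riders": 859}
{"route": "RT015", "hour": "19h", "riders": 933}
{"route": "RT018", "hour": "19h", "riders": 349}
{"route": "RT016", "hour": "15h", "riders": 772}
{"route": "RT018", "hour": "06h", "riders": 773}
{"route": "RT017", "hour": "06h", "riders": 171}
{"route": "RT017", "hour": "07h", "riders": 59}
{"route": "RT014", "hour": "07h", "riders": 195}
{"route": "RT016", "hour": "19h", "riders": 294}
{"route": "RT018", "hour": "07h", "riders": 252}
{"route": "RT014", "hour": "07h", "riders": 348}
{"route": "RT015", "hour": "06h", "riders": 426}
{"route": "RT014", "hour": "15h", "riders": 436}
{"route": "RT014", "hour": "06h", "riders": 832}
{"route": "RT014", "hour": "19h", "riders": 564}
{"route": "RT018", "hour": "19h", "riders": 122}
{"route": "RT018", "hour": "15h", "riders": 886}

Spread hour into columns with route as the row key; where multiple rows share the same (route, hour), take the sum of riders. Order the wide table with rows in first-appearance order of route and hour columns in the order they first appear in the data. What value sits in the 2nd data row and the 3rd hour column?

With rows in first-appearance order of route, row 2 is route=RT015. hour columns in first-appearance order: 19h, 15h, 07h, 06h; column 3 is 07h.
Long rows with route=RT015, hour=07h: 954 + 208 = 1162.

1162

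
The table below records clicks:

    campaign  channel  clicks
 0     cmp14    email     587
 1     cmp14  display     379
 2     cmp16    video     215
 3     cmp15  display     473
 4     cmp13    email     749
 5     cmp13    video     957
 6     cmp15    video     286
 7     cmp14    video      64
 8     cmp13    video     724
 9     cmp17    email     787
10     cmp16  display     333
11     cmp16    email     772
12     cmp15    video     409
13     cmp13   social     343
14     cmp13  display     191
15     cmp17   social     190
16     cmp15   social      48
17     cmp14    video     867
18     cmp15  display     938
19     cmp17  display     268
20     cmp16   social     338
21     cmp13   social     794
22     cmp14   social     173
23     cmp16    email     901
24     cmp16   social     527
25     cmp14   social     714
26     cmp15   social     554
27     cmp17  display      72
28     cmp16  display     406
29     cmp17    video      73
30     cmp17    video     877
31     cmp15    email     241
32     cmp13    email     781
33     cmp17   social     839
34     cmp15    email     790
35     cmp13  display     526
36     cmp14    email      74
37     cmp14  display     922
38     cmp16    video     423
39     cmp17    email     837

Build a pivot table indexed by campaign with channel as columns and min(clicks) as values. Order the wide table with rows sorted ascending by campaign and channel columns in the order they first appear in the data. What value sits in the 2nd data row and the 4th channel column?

With rows sorted ascending by campaign, row 2 is campaign=cmp14. channel columns in first-appearance order: email, display, video, social; column 4 is social.
Long rows with campaign=cmp14, channel=social: min(173, 714) = 173.

173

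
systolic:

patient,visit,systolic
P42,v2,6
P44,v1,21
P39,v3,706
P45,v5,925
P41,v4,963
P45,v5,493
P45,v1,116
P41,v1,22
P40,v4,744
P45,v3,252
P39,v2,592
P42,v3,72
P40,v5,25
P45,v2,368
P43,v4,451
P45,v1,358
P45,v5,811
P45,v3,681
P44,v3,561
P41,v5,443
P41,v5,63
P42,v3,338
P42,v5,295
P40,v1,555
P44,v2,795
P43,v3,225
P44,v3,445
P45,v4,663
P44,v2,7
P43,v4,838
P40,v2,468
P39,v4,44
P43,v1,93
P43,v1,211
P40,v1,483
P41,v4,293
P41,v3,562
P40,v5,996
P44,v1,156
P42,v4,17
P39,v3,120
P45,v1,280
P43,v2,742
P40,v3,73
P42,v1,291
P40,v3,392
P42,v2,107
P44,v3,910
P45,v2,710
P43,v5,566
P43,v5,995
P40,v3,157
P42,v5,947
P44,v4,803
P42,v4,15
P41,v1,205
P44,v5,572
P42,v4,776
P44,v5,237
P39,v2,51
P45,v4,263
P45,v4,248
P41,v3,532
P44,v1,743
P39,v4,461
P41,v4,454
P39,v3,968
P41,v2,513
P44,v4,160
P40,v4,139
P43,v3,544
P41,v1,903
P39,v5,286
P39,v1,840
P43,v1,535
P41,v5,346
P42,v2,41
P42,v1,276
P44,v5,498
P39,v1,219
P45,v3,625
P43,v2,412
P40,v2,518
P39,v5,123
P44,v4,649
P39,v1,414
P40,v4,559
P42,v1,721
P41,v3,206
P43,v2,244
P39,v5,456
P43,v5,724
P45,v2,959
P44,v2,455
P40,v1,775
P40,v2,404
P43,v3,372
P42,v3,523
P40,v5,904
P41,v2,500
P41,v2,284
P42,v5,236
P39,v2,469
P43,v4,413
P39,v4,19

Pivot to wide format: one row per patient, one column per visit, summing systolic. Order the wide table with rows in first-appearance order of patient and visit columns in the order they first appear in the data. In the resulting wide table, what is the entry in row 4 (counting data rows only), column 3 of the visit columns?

With rows in first-appearance order of patient, row 4 is patient=P45. visit columns in first-appearance order: v2, v1, v3, v5, v4; column 3 is v3.
Long rows with patient=P45, visit=v3: 252 + 681 + 625 = 1558.

1558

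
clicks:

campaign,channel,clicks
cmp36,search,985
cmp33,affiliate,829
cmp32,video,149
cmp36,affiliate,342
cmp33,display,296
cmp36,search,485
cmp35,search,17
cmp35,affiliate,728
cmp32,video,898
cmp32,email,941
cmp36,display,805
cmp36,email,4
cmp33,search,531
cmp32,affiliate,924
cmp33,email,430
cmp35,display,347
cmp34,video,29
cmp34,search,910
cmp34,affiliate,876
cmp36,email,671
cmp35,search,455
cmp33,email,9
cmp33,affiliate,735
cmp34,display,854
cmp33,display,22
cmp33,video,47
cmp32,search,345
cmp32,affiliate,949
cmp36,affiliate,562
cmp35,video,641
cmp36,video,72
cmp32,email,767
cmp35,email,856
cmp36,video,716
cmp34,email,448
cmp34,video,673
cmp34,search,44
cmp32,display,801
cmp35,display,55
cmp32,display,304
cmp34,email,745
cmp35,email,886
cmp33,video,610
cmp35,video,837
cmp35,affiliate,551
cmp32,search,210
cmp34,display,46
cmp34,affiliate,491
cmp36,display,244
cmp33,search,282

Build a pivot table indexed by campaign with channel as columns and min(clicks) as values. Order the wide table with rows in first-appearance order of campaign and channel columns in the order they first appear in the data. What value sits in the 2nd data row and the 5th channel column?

9

With rows in first-appearance order of campaign, row 2 is campaign=cmp33. channel columns in first-appearance order: search, affiliate, video, display, email; column 5 is email.
Long rows with campaign=cmp33, channel=email: min(430, 9) = 9.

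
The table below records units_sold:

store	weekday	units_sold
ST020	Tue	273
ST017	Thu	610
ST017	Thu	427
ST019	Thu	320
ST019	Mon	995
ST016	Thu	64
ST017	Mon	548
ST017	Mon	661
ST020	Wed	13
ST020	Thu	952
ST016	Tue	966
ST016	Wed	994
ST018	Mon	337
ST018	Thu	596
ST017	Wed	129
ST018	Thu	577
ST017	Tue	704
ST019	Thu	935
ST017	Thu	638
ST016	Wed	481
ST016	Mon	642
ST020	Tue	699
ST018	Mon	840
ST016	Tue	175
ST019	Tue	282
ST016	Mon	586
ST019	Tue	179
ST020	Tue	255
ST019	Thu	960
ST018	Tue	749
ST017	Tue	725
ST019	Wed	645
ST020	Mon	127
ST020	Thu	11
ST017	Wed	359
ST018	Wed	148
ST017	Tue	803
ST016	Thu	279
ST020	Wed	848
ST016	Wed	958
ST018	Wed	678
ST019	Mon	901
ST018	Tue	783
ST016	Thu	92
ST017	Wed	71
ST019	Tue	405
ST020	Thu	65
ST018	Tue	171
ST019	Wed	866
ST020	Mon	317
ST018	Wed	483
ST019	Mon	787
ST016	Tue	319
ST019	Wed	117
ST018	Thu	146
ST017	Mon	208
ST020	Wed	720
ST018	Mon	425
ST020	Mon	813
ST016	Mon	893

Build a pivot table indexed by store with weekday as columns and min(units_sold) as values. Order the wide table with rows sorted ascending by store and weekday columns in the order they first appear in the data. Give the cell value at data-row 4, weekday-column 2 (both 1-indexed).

320

With rows sorted ascending by store, row 4 is store=ST019. weekday columns in first-appearance order: Tue, Thu, Mon, Wed; column 2 is Thu.
Long rows with store=ST019, weekday=Thu: min(320, 935, 960) = 320.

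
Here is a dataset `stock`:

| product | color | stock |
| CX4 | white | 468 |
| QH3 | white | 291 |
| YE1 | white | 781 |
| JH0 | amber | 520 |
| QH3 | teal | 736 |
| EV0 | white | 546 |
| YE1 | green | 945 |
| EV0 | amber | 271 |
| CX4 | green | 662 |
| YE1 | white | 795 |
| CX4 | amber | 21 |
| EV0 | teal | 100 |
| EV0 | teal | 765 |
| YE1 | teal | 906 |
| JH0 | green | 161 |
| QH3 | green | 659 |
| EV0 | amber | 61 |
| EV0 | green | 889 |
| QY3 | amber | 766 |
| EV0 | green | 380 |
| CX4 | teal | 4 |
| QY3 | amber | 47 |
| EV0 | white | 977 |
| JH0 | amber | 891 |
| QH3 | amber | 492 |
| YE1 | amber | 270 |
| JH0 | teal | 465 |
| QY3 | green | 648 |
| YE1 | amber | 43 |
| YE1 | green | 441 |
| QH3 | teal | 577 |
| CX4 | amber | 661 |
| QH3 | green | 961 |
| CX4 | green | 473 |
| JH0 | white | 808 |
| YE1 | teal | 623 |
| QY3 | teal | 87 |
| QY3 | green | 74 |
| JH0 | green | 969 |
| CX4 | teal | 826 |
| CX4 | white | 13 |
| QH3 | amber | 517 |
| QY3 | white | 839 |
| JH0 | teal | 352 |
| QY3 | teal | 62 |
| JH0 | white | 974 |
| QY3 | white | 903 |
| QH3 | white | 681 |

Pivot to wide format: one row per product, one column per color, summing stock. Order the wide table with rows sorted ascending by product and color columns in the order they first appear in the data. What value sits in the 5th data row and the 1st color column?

With rows sorted ascending by product, row 5 is product=QY3. color columns in first-appearance order: white, amber, teal, green; column 1 is white.
Long rows with product=QY3, color=white: 839 + 903 = 1742.

1742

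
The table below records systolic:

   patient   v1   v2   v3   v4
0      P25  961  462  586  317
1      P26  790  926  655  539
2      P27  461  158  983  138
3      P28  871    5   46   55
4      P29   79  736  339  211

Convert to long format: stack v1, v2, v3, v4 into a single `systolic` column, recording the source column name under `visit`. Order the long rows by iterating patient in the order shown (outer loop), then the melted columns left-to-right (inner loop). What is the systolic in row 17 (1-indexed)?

20 rows total (5 × 4). Row 17: index ⌊(17-1)/4⌋ = 4 into patient → P29; (17-1) mod 4 = 0 into the melted columns → v1.
So row 17 is (P29, v1, 79); systolic = 79.

79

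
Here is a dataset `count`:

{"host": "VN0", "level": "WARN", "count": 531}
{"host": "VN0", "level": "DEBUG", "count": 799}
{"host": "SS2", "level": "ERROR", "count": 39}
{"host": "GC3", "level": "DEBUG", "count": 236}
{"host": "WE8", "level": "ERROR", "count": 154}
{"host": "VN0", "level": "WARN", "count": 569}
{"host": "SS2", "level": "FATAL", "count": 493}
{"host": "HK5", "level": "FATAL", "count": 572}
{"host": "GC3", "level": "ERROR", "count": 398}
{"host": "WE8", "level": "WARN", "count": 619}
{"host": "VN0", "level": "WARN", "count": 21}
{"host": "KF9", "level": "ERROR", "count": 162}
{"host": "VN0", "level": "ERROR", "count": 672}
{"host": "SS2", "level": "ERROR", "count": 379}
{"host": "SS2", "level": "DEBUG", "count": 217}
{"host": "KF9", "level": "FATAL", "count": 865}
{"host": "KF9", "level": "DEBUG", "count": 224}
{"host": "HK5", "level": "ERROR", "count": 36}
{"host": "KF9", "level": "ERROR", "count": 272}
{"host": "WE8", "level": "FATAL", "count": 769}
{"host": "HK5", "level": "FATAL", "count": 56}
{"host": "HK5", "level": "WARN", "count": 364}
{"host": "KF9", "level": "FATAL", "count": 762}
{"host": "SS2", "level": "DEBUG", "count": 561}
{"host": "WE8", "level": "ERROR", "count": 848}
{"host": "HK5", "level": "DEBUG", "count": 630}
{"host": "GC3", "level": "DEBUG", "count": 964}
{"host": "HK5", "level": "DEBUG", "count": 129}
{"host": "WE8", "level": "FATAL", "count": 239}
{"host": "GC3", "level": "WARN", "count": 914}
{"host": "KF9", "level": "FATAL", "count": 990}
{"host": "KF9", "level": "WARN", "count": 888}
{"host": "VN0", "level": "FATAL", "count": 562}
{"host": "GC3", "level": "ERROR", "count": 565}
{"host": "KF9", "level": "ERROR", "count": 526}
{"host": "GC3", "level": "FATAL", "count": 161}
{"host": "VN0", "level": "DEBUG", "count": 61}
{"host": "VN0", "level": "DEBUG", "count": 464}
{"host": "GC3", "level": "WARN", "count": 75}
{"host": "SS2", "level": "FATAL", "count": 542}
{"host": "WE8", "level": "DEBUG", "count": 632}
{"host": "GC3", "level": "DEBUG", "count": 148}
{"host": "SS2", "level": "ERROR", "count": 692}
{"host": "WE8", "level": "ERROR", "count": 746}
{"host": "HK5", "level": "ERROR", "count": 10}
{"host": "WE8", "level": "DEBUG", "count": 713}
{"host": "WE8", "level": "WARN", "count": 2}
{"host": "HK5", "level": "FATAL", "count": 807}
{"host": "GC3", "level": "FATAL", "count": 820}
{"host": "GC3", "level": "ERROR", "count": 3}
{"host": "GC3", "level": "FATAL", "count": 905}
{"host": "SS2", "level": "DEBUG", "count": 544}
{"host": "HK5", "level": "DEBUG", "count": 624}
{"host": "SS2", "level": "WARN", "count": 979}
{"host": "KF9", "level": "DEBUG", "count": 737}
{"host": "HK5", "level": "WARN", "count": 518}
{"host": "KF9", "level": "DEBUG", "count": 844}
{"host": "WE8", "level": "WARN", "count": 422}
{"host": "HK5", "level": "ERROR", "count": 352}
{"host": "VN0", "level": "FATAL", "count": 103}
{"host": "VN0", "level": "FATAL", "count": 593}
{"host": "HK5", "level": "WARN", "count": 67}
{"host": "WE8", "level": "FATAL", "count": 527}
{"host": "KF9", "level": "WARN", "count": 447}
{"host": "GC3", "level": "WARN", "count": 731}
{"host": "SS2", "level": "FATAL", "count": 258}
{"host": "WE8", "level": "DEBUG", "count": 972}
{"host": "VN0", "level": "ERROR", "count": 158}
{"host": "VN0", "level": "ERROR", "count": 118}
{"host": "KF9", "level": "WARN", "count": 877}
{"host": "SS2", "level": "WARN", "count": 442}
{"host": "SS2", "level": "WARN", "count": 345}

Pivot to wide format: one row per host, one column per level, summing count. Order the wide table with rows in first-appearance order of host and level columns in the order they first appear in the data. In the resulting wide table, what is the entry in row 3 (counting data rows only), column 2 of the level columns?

With rows in first-appearance order of host, row 3 is host=GC3. level columns in first-appearance order: WARN, DEBUG, ERROR, FATAL; column 2 is DEBUG.
Long rows with host=GC3, level=DEBUG: 236 + 964 + 148 = 1348.

1348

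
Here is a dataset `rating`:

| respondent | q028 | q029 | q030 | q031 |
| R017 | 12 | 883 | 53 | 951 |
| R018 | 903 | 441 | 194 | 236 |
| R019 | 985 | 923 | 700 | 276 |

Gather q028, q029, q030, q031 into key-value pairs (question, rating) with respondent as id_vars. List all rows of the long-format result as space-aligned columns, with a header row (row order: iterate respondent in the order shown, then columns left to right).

Each (respondent, column) pair becomes one row: 3 × 4 = 12 rows.
For example, (R017, q028) → rating=12.

respondent  question  rating
R017        q028      12    
R017        q029      883   
R017        q030      53    
R017        q031      951   
R018        q028      903   
R018        q029      441   
R018        q030      194   
R018        q031      236   
R019        q028      985   
R019        q029      923   
R019        q030      700   
R019        q031      276   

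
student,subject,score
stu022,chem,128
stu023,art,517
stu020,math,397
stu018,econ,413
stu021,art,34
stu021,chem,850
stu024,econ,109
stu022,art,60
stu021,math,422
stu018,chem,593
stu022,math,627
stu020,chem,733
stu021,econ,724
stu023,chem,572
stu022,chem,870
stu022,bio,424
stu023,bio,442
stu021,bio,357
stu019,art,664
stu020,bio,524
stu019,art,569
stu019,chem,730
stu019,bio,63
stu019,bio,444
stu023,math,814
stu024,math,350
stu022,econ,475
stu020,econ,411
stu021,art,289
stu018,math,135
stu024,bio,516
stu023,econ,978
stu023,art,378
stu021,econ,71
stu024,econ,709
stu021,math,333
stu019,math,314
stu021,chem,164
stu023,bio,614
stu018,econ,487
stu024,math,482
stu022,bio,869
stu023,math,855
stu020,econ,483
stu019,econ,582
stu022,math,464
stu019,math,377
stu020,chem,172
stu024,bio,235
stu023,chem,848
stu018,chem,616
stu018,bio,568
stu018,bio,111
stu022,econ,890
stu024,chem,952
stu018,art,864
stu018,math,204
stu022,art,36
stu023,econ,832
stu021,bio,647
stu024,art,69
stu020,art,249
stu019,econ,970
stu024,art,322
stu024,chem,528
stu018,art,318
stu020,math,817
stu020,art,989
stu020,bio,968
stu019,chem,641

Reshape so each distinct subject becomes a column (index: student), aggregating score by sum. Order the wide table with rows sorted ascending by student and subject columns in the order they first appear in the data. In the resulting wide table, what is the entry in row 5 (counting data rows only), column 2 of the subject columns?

96

With rows sorted ascending by student, row 5 is student=stu022. subject columns in first-appearance order: chem, art, math, econ, bio; column 2 is art.
Long rows with student=stu022, subject=art: 60 + 36 = 96.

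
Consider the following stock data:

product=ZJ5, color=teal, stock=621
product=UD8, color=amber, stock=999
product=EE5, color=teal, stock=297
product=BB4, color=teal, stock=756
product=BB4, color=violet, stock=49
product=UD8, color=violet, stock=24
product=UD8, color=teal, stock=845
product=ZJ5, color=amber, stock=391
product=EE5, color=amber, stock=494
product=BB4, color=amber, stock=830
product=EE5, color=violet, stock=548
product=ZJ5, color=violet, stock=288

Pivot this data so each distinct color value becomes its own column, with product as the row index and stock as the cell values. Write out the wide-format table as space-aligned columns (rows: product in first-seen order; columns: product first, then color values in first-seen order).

Columns: product plus the 3 distinct color values (teal, amber, violet).
For example, row ZJ5 column teal takes stock=621 from the long row (ZJ5, teal).

product  teal  amber  violet
ZJ5      621   391    288   
UD8      845   999    24    
EE5      297   494    548   
BB4      756   830    49    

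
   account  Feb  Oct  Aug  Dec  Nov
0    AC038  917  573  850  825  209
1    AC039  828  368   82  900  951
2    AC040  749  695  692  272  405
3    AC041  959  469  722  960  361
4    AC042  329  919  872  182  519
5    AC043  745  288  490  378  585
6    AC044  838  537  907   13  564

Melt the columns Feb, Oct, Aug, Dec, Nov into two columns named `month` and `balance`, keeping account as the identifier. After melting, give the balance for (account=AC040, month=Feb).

749

Unpivoting turns each (account, wide-column) pair into one long row.
The wide cell at row AC040, column Feb holds 749, so the long row (AC040, Feb) has balance=749.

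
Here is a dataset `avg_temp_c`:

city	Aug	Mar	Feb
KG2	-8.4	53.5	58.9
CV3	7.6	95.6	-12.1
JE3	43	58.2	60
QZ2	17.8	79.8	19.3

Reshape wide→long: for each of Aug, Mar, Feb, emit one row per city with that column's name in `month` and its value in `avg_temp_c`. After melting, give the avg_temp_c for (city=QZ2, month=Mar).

Unpivoting turns each (city, wide-column) pair into one long row.
The wide cell at row QZ2, column Mar holds 79.8, so the long row (QZ2, Mar) has avg_temp_c=79.8.

79.8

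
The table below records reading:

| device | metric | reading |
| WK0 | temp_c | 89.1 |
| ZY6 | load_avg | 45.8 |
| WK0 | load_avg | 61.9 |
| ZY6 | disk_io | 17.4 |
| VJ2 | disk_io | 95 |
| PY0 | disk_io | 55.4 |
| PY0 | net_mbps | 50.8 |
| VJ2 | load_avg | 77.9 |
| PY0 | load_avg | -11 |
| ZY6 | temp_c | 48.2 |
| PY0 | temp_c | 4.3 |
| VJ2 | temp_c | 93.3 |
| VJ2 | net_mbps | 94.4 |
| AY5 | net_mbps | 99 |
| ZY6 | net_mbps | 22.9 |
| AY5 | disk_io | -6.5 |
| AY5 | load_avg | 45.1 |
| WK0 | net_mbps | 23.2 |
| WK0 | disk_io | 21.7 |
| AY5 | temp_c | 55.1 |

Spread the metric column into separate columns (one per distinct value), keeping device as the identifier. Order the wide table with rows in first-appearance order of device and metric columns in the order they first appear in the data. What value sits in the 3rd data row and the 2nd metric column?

With rows in first-appearance order of device, row 3 is device=VJ2. metric columns in first-appearance order: temp_c, load_avg, disk_io, net_mbps; column 2 is load_avg.
Long rows with device=VJ2, metric=load_avg: reading = 77.9.

77.9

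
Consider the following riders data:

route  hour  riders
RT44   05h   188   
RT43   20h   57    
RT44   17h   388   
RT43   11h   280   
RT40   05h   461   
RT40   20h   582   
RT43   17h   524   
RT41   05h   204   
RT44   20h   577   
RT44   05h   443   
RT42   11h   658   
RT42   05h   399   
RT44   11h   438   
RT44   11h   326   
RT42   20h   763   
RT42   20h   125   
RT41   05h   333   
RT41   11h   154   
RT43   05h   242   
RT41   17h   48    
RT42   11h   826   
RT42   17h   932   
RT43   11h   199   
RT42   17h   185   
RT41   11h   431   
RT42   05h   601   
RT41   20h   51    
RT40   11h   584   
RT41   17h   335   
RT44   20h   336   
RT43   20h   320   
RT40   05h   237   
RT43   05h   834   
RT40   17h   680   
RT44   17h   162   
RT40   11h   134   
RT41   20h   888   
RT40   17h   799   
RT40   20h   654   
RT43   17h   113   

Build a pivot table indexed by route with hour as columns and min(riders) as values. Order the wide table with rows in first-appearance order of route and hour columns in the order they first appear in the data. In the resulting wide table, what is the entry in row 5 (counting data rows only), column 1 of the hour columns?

399

With rows in first-appearance order of route, row 5 is route=RT42. hour columns in first-appearance order: 05h, 20h, 17h, 11h; column 1 is 05h.
Long rows with route=RT42, hour=05h: min(399, 601) = 399.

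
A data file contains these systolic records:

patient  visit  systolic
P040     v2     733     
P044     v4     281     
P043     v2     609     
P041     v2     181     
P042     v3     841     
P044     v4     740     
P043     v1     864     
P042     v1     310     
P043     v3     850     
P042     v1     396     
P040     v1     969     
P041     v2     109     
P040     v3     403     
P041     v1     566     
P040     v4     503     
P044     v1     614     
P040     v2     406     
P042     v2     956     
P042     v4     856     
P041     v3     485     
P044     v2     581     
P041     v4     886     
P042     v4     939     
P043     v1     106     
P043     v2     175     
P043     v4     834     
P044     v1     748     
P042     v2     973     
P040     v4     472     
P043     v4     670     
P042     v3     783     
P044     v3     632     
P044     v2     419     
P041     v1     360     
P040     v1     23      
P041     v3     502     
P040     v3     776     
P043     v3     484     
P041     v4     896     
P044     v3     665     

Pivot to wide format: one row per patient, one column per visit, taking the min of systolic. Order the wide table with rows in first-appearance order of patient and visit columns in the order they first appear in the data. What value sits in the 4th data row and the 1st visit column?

109

With rows in first-appearance order of patient, row 4 is patient=P041. visit columns in first-appearance order: v2, v4, v3, v1; column 1 is v2.
Long rows with patient=P041, visit=v2: min(181, 109) = 109.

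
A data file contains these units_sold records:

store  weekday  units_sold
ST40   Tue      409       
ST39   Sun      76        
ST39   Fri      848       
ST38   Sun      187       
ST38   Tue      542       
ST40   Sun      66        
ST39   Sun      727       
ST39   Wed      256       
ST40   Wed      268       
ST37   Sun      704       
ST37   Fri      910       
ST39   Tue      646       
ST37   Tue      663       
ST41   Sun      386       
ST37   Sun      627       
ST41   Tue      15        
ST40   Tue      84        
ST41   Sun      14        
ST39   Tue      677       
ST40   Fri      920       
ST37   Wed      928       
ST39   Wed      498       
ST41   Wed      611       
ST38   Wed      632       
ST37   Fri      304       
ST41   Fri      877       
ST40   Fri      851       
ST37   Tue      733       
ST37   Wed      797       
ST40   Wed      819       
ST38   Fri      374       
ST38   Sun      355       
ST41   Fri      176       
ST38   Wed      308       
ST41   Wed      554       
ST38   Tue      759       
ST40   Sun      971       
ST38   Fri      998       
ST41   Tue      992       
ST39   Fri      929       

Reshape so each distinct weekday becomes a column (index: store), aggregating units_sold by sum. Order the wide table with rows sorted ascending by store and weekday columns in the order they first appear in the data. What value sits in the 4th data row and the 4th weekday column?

With rows sorted ascending by store, row 4 is store=ST40. weekday columns in first-appearance order: Tue, Sun, Fri, Wed; column 4 is Wed.
Long rows with store=ST40, weekday=Wed: 268 + 819 = 1087.

1087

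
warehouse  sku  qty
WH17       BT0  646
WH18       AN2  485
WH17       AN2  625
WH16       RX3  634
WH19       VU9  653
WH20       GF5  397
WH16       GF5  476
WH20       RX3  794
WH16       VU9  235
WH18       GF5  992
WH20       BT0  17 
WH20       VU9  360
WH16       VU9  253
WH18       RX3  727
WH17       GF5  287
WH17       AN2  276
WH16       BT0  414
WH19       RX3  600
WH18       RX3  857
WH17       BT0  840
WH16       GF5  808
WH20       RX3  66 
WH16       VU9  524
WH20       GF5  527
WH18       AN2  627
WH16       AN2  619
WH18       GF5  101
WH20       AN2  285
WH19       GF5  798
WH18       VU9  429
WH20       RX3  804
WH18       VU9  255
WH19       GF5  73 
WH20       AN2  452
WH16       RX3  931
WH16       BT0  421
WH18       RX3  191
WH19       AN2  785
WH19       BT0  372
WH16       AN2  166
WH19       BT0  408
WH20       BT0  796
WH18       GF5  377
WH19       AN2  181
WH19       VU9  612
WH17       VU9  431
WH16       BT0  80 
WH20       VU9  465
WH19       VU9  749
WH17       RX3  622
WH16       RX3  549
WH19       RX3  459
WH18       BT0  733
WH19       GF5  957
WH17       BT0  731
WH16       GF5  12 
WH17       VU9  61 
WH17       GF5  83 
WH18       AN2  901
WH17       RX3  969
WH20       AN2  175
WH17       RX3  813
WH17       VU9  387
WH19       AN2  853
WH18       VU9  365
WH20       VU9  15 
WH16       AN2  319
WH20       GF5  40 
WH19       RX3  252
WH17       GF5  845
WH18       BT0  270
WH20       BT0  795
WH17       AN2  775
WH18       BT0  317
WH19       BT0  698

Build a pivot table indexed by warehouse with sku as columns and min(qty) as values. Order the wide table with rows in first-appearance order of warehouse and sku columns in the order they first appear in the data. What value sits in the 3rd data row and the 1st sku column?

80

With rows in first-appearance order of warehouse, row 3 is warehouse=WH16. sku columns in first-appearance order: BT0, AN2, RX3, VU9, GF5; column 1 is BT0.
Long rows with warehouse=WH16, sku=BT0: min(414, 421, 80) = 80.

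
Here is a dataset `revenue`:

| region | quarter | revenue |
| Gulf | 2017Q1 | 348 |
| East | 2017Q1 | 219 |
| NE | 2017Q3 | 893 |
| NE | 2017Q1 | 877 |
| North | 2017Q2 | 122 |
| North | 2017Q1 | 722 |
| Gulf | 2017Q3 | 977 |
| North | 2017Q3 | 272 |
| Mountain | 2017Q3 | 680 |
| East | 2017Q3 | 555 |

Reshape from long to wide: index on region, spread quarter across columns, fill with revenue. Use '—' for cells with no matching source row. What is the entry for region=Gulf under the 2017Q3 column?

977

The long row with region=Gulf, quarter=2017Q3 has revenue=977.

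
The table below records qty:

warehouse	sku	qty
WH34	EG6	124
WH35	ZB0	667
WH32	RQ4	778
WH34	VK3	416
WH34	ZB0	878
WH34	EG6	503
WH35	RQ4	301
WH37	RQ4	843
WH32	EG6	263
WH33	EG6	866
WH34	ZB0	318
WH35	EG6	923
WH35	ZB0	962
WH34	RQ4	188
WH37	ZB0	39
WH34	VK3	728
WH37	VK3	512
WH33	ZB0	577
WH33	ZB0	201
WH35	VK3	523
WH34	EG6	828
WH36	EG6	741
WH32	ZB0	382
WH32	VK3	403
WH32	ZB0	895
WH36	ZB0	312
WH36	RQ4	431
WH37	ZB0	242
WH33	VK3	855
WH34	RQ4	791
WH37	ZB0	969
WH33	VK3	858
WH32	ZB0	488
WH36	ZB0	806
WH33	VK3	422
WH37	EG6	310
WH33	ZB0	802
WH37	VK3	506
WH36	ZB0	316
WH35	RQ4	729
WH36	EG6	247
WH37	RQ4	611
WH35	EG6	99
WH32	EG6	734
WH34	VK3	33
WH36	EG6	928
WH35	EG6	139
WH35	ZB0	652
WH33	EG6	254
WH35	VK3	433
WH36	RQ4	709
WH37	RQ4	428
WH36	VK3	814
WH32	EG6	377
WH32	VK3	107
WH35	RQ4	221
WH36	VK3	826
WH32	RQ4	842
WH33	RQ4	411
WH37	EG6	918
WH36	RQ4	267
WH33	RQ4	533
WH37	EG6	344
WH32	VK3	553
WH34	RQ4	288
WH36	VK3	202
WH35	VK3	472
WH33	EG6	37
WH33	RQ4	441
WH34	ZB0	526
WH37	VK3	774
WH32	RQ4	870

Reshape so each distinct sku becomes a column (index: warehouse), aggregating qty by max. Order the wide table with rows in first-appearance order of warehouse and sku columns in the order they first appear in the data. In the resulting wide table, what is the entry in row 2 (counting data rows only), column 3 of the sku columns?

With rows in first-appearance order of warehouse, row 2 is warehouse=WH35. sku columns in first-appearance order: EG6, ZB0, RQ4, VK3; column 3 is RQ4.
Long rows with warehouse=WH35, sku=RQ4: max(301, 729, 221) = 729.

729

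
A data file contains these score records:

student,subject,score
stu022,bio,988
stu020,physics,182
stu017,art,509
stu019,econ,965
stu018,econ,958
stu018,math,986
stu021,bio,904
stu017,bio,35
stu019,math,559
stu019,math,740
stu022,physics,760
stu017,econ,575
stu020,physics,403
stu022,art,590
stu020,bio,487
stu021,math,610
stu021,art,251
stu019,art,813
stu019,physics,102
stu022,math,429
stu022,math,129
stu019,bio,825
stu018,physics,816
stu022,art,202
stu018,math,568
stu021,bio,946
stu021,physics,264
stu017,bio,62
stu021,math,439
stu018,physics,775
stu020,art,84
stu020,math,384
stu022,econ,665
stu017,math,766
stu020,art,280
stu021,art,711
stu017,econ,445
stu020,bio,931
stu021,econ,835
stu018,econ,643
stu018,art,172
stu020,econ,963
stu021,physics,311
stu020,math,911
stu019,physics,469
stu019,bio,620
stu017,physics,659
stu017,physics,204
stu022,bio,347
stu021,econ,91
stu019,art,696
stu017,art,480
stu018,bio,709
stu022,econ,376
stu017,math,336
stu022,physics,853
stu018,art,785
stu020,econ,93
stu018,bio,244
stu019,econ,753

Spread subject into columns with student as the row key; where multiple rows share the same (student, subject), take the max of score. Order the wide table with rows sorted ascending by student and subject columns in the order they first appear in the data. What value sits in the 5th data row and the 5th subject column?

610

With rows sorted ascending by student, row 5 is student=stu021. subject columns in first-appearance order: bio, physics, art, econ, math; column 5 is math.
Long rows with student=stu021, subject=math: max(610, 439) = 610.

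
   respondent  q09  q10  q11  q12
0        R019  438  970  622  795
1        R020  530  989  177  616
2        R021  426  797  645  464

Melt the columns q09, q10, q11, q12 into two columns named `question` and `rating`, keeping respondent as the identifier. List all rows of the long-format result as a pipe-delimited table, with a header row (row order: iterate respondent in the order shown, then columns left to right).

Each (respondent, column) pair becomes one row: 3 × 4 = 12 rows.
For example, (R019, q09) → rating=438.

| respondent | question | rating |
| R019 | q09 | 438 |
| R019 | q10 | 970 |
| R019 | q11 | 622 |
| R019 | q12 | 795 |
| R020 | q09 | 530 |
| R020 | q10 | 989 |
| R020 | q11 | 177 |
| R020 | q12 | 616 |
| R021 | q09 | 426 |
| R021 | q10 | 797 |
| R021 | q11 | 645 |
| R021 | q12 | 464 |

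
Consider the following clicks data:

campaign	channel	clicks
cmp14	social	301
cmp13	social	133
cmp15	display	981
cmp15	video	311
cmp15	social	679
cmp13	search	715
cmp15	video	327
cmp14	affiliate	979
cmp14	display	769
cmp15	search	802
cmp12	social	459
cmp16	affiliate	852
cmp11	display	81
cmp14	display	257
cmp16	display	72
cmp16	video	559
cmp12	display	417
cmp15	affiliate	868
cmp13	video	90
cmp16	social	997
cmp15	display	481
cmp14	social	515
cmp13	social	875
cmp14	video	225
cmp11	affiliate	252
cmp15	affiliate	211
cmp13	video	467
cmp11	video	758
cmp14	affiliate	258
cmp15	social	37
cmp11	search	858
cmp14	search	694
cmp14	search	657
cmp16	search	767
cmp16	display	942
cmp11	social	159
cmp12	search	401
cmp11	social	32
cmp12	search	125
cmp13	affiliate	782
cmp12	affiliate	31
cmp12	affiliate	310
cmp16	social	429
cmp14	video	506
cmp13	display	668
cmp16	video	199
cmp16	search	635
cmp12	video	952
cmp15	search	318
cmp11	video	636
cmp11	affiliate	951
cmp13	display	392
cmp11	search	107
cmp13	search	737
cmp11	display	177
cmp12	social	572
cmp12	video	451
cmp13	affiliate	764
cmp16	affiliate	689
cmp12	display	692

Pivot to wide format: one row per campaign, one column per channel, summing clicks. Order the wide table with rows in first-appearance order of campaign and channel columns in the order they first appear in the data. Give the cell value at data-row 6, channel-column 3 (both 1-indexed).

1394

With rows in first-appearance order of campaign, row 6 is campaign=cmp11. channel columns in first-appearance order: social, display, video, search, affiliate; column 3 is video.
Long rows with campaign=cmp11, channel=video: 758 + 636 = 1394.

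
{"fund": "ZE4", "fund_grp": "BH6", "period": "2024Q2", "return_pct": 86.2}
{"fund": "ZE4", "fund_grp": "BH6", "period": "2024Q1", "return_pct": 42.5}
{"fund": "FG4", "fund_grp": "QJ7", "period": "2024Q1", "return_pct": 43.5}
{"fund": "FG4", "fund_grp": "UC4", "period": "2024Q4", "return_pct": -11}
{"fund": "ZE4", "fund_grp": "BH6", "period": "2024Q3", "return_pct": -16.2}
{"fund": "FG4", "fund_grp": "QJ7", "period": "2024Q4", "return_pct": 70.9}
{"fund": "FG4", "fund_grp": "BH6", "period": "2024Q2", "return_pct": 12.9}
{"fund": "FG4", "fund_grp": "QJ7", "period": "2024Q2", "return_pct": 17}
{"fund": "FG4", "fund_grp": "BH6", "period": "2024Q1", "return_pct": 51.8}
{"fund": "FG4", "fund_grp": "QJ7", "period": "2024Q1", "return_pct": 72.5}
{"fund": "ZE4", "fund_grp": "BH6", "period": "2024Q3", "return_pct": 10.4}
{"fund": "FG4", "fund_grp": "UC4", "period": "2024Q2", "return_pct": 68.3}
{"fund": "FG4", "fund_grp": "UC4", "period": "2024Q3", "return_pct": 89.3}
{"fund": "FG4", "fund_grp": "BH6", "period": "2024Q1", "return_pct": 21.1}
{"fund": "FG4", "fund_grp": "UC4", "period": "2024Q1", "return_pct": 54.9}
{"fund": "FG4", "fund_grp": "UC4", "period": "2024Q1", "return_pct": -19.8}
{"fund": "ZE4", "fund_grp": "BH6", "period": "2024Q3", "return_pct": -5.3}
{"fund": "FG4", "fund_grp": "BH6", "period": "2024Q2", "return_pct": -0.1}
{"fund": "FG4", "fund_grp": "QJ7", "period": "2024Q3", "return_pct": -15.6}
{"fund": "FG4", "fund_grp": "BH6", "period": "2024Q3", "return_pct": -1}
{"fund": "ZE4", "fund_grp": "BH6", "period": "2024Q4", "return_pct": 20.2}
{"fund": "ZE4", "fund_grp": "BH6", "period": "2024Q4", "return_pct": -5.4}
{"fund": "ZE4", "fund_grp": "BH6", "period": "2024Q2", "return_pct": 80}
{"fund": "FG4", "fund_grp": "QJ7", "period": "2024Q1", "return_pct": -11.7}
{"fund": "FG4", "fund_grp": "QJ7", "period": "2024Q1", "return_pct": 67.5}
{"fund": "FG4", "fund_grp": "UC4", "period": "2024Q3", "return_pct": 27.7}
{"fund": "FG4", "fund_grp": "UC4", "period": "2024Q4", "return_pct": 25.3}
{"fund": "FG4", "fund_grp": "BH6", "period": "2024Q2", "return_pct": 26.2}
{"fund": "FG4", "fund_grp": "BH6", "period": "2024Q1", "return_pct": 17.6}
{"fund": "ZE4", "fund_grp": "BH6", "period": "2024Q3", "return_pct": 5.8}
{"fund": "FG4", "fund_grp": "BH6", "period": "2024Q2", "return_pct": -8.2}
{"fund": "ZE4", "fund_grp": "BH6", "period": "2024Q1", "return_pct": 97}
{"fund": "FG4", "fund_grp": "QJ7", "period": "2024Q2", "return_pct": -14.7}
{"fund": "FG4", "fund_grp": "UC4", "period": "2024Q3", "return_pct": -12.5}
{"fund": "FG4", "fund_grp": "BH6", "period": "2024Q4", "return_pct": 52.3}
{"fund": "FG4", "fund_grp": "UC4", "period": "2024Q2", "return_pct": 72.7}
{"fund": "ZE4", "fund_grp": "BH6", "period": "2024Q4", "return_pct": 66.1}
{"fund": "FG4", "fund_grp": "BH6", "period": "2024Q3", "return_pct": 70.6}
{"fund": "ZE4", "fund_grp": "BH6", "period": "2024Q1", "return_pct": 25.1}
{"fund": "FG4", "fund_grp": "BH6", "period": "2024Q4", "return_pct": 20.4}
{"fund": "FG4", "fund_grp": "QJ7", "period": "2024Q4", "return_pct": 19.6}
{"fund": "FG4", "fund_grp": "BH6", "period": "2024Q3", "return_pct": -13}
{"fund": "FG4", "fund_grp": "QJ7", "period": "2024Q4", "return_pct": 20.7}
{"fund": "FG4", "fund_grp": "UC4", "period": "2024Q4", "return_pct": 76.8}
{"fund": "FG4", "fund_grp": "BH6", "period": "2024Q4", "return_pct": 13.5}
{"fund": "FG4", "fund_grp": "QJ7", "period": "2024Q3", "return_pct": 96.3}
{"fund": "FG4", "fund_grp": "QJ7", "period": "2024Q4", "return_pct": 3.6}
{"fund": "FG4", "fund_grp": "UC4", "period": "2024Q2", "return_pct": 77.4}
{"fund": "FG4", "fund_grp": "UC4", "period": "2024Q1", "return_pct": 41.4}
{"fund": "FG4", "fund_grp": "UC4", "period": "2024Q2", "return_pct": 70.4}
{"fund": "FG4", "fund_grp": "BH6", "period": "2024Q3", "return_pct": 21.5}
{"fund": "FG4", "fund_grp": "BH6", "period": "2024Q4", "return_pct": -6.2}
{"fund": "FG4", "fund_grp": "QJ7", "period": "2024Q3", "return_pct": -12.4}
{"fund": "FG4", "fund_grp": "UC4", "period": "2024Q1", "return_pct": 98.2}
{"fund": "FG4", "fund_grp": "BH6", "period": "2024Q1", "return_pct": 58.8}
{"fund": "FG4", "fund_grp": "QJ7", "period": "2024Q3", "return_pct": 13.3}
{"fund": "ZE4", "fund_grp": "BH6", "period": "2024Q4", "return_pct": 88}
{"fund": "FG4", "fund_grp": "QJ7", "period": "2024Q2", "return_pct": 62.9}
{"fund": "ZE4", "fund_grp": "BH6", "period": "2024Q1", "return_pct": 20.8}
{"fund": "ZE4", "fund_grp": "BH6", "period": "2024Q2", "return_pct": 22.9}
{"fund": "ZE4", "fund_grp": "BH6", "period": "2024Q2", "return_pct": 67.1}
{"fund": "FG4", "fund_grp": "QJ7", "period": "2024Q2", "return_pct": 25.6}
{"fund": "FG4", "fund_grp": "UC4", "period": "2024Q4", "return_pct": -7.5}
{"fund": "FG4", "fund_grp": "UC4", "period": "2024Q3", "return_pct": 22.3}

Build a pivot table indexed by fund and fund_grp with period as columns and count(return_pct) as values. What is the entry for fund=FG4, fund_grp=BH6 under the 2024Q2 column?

Rows with fund=FG4, fund_grp=BH6 and period=2024Q2: return_pct values are 12.9, -0.1, 26.2, -8.2.
4 rows match — count = 4.

4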